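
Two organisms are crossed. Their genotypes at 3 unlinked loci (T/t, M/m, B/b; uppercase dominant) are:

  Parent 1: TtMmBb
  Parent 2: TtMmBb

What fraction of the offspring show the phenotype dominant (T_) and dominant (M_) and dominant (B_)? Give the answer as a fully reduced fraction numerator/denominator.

P(T_ M_ B_) = 27/64

TtMmBb gametes: TMB×1, TMb×1, TmB×1, Tmb×1, tMB×1, tMb×1, tmB×1, tmb×1
TtMmBb gametes: TMB×1, TMb×1, TmB×1, Tmb×1, tMB×1, tMb×1, tmB×1, tmb×1
TtMmBb×TtMmBb grid (8·8=64): TTMMBB=1 TTMMBb=2 TTMMbb=1 TTMmBB=2 TTMmBb=4 TTMmbb=2 TTmmBB=1 TTmmBb=2 TTmmbb=1 TtMMBB=2 TtMMBb=4 TtMMbb=2 TtMmBB=4 TtMmBb=8 TtMmbb=4 TtmmBB=2 TtmmBb=4 Ttmmbb=2 ttMMBB=1 ttMMBb=2 ttMMbb=1 ttMmBB=2 ttMmBb=4 ttMmbb=2 ttmmBB=1 ttmmBb=2 ttmmbb=1
T_ M_ B_ hits 27/64; gcd=1; 27÷1/64÷1 = 27/64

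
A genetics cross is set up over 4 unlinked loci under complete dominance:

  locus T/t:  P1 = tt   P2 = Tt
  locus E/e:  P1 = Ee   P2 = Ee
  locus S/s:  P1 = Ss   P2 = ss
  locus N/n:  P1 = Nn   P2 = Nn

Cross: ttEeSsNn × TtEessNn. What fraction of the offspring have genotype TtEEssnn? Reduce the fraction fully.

ttEeSsNn gametes: tESN×2, tESn×2, tEsN×2, tEsn×2, teSN×2, teSn×2, tesN×2, tesn×2
TtEessNn gametes: TEsN×2, TEsn×2, TesN×2, Tesn×2, tEsN×2, tEsn×2, tesN×2, tesn×2
ttEeSsNn×TtEessNn grid (16·16=256): TtEESsNN=4 TtEESsNn=8 TtEESsnn=4 TtEEssNN=4 TtEEssNn=8 TtEEssnn=4 TtEeSsNN=8 TtEeSsNn=16 TtEeSsnn=8 TtEessNN=8 TtEessNn=16 TtEessnn=8 TteeSsNN=4 TteeSsNn=8 TteeSsnn=4 TteessNN=4 TteessNn=8 Tteessnn=4 ttEESsNN=4 ttEESsNn=8 ttEESsnn=4 ttEEssNN=4 ttEEssNn=8 ttEEssnn=4 ttEeSsNN=8 ttEeSsNn=16 ttEeSsnn=8 ttEessNN=8 ttEessNn=16 ttEessnn=8 tteeSsNN=4 tteeSsNn=8 tteeSsnn=4 tteessNN=4 tteessNn=8 tteessnn=4
TtEEssnn hits 4/256; gcd=4; 4÷4/256÷4 = 1/64

P(TtEEssnn) = 1/64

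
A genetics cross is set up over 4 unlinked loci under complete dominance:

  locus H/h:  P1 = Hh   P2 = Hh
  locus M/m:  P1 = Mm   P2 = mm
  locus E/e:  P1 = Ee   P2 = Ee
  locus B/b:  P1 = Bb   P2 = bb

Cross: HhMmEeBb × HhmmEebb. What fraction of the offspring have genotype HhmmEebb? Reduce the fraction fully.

P(HhmmEebb) = 1/16

HhMmEeBb gametes: HMEB×1, HMEb×1, HMeB×1, HMeb×1, HmEB×1, HmEb×1, HmeB×1, Hmeb×1, hMEB×1, hMEb×1, hMeB×1, hMeb×1, hmEB×1, hmEb×1, hmeB×1, hmeb×1
HhmmEebb gametes: HmEb×4, Hmeb×4, hmEb×4, hmeb×4
HhMmEeBb×HhmmEebb grid (16·16=256): HHMmEEBb=4 HHMmEEbb=4 HHMmEeBb=8 HHMmEebb=8 HHMmeeBb=4 HHMmeebb=4 HHmmEEBb=4 HHmmEEbb=4 HHmmEeBb=8 HHmmEebb=8 HHmmeeBb=4 HHmmeebb=4 HhMmEEBb=8 HhMmEEbb=8 HhMmEeBb=16 HhMmEebb=16 HhMmeeBb=8 HhMmeebb=8 HhmmEEBb=8 HhmmEEbb=8 HhmmEeBb=16 HhmmEebb=16 HhmmeeBb=8 Hhmmeebb=8 hhMmEEBb=4 hhMmEEbb=4 hhMmEeBb=8 hhMmEebb=8 hhMmeeBb=4 hhMmeebb=4 hhmmEEBb=4 hhmmEEbb=4 hhmmEeBb=8 hhmmEebb=8 hhmmeeBb=4 hhmmeebb=4
HhmmEebb hits 16/256; gcd=16; 16÷16/256÷16 = 1/16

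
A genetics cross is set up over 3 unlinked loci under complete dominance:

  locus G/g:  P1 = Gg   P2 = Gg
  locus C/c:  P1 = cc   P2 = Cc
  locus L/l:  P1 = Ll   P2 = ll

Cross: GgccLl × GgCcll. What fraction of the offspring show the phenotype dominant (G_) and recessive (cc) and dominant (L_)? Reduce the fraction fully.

P(G_ cc L_) = 3/16

GgccLl gametes: GcL×2, Gcl×2, gcL×2, gcl×2
GgCcll gametes: GCl×2, Gcl×2, gCl×2, gcl×2
GgccLl×GgCcll grid (8·8=64): GGCcLl=4 GGCcll=4 GGccLl=4 GGccll=4 GgCcLl=8 GgCcll=8 GgccLl=8 Ggccll=8 ggCcLl=4 ggCcll=4 ggccLl=4 ggccll=4
G_ cc L_ hits 12/64; gcd=4; 12÷4/64÷4 = 3/16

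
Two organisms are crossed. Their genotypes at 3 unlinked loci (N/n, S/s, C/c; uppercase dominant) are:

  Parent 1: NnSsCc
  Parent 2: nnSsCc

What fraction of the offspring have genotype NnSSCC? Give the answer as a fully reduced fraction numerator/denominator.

P(NnSSCC) = 1/32

NnSsCc gametes: NSC×1, NSc×1, NsC×1, Nsc×1, nSC×1, nSc×1, nsC×1, nsc×1
nnSsCc gametes: nSC×2, nSc×2, nsC×2, nsc×2
NnSsCc×nnSsCc grid (8·8=64): NnSSCC=2 NnSSCc=4 NnSScc=2 NnSsCC=4 NnSsCc=8 NnSscc=4 NnssCC=2 NnssCc=4 Nnsscc=2 nnSSCC=2 nnSSCc=4 nnSScc=2 nnSsCC=4 nnSsCc=8 nnSscc=4 nnssCC=2 nnssCc=4 nnsscc=2
NnSSCC hits 2/64; gcd=2; 2÷2/64÷2 = 1/32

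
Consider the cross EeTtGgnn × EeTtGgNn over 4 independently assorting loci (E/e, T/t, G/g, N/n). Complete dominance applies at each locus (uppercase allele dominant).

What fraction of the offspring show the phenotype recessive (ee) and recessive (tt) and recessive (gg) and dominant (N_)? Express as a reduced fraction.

EeTtGgnn gametes: ETGn×2, ETgn×2, EtGn×2, Etgn×2, eTGn×2, eTgn×2, etGn×2, etgn×2
EeTtGgNn gametes: ETGN×1, ETGn×1, ETgN×1, ETgn×1, EtGN×1, EtGn×1, EtgN×1, Etgn×1, eTGN×1, eTGn×1, eTgN×1, eTgn×1, etGN×1, etGn×1, etgN×1, etgn×1
EeTtGgnn×EeTtGgNn grid (16·16=256): EETTGGNn=2 EETTGGnn=2 EETTGgNn=4 EETTGgnn=4 EETTggNn=2 EETTggnn=2 EETtGGNn=4 EETtGGnn=4 EETtGgNn=8 EETtGgnn=8 EETtggNn=4 EETtggnn=4 EEttGGNn=2 EEttGGnn=2 EEttGgNn=4 EEttGgnn=4 EEttggNn=2 EEttggnn=2 EeTTGGNn=4 EeTTGGnn=4 EeTTGgNn=8 EeTTGgnn=8 EeTTggNn=4 EeTTggnn=4 EeTtGGNn=8 EeTtGGnn=8 EeTtGgNn=16 EeTtGgnn=16 EeTtggNn=8 EeTtggnn=8 EettGGNn=4 EettGGnn=4 EettGgNn=8 EettGgnn=8 EettggNn=4 Eettggnn=4 eeTTGGNn=2 eeTTGGnn=2 eeTTGgNn=4 eeTTGgnn=4 eeTTggNn=2 eeTTggnn=2 eeTtGGNn=4 eeTtGGnn=4 eeTtGgNn=8 eeTtGgnn=8 eeTtggNn=4 eeTtggnn=4 eettGGNn=2 eettGGnn=2 eettGgNn=4 eettGgnn=4 eettggNn=2 eettggnn=2
ee tt gg N_ hits 2/256; gcd=2; 2÷2/256÷2 = 1/128

P(ee tt gg N_) = 1/128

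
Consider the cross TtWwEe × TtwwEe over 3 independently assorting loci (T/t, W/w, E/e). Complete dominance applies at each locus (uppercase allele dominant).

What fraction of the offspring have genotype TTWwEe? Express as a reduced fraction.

TtWwEe gametes: TWE×1, TWe×1, TwE×1, Twe×1, tWE×1, tWe×1, twE×1, twe×1
TtwwEe gametes: TwE×2, Twe×2, twE×2, twe×2
TtWwEe×TtwwEe grid (8·8=64): TTWwEE=2 TTWwEe=4 TTWwee=2 TTwwEE=2 TTwwEe=4 TTwwee=2 TtWwEE=4 TtWwEe=8 TtWwee=4 TtwwEE=4 TtwwEe=8 Ttwwee=4 ttWwEE=2 ttWwEe=4 ttWwee=2 ttwwEE=2 ttwwEe=4 ttwwee=2
TTWwEe hits 4/64; gcd=4; 4÷4/64÷4 = 1/16

P(TTWwEe) = 1/16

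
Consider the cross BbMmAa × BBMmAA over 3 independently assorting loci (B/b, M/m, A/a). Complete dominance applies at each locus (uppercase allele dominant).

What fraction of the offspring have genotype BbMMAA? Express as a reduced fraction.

BbMmAa gametes: BMA×1, BMa×1, BmA×1, Bma×1, bMA×1, bMa×1, bmA×1, bma×1
BBMmAA gametes: BMA×4, BmA×4
BbMmAa×BBMmAA grid (8·8=64): BBMMAA=4 BBMMAa=4 BBMmAA=8 BBMmAa=8 BBmmAA=4 BBmmAa=4 BbMMAA=4 BbMMAa=4 BbMmAA=8 BbMmAa=8 BbmmAA=4 BbmmAa=4
BbMMAA hits 4/64; gcd=4; 4÷4/64÷4 = 1/16

P(BbMMAA) = 1/16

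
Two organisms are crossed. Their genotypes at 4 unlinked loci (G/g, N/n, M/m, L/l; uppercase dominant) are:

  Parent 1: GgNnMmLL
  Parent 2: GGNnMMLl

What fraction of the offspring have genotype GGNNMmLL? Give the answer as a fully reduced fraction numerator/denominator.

GgNnMmLL gametes: GNML×2, GNmL×2, GnML×2, GnmL×2, gNML×2, gNmL×2, gnML×2, gnmL×2
GGNnMMLl gametes: GNML×4, GNMl×4, GnML×4, GnMl×4
GgNnMmLL×GGNnMMLl grid (16·16=256): GGNNMMLL=8 GGNNMMLl=8 GGNNMmLL=8 GGNNMmLl=8 GGNnMMLL=16 GGNnMMLl=16 GGNnMmLL=16 GGNnMmLl=16 GGnnMMLL=8 GGnnMMLl=8 GGnnMmLL=8 GGnnMmLl=8 GgNNMMLL=8 GgNNMMLl=8 GgNNMmLL=8 GgNNMmLl=8 GgNnMMLL=16 GgNnMMLl=16 GgNnMmLL=16 GgNnMmLl=16 GgnnMMLL=8 GgnnMMLl=8 GgnnMmLL=8 GgnnMmLl=8
GGNNMmLL hits 8/256; gcd=8; 8÷8/256÷8 = 1/32

P(GGNNMmLL) = 1/32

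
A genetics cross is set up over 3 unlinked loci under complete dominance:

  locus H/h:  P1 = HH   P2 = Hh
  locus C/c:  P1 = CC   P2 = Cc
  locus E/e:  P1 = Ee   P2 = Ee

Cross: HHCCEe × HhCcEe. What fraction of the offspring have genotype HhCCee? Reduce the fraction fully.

P(HhCCee) = 1/16

HHCCEe gametes: HCE×4, HCe×4
HhCcEe gametes: HCE×1, HCe×1, HcE×1, Hce×1, hCE×1, hCe×1, hcE×1, hce×1
HHCCEe×HhCcEe grid (8·8=64): HHCCEE=4 HHCCEe=8 HHCCee=4 HHCcEE=4 HHCcEe=8 HHCcee=4 HhCCEE=4 HhCCEe=8 HhCCee=4 HhCcEE=4 HhCcEe=8 HhCcee=4
HhCCee hits 4/64; gcd=4; 4÷4/64÷4 = 1/16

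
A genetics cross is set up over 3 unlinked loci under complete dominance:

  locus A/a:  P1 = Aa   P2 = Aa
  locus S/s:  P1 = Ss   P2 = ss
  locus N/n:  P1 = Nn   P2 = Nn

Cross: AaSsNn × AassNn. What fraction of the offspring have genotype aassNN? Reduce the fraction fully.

AaSsNn gametes: ASN×1, ASn×1, AsN×1, Asn×1, aSN×1, aSn×1, asN×1, asn×1
AassNn gametes: AsN×2, Asn×2, asN×2, asn×2
AaSsNn×AassNn grid (8·8=64): AASsNN=2 AASsNn=4 AASsnn=2 AAssNN=2 AAssNn=4 AAssnn=2 AaSsNN=4 AaSsNn=8 AaSsnn=4 AassNN=4 AassNn=8 Aassnn=4 aaSsNN=2 aaSsNn=4 aaSsnn=2 aassNN=2 aassNn=4 aassnn=2
aassNN hits 2/64; gcd=2; 2÷2/64÷2 = 1/32

P(aassNN) = 1/32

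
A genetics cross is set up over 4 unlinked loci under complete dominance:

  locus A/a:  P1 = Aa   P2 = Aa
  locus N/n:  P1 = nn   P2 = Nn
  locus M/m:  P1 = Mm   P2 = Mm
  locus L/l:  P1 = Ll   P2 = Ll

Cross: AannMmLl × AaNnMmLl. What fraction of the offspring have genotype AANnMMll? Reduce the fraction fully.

P(AANnMMll) = 1/128

AannMmLl gametes: AnML×2, AnMl×2, AnmL×2, Anml×2, anML×2, anMl×2, anmL×2, anml×2
AaNnMmLl gametes: ANML×1, ANMl×1, ANmL×1, ANml×1, AnML×1, AnMl×1, AnmL×1, Anml×1, aNML×1, aNMl×1, aNmL×1, aNml×1, anML×1, anMl×1, anmL×1, anml×1
AannMmLl×AaNnMmLl grid (16·16=256): AANnMMLL=2 AANnMMLl=4 AANnMMll=2 AANnMmLL=4 AANnMmLl=8 AANnMmll=4 AANnmmLL=2 AANnmmLl=4 AANnmmll=2 AAnnMMLL=2 AAnnMMLl=4 AAnnMMll=2 AAnnMmLL=4 AAnnMmLl=8 AAnnMmll=4 AAnnmmLL=2 AAnnmmLl=4 AAnnmmll=2 AaNnMMLL=4 AaNnMMLl=8 AaNnMMll=4 AaNnMmLL=8 AaNnMmLl=16 AaNnMmll=8 AaNnmmLL=4 AaNnmmLl=8 AaNnmmll=4 AannMMLL=4 AannMMLl=8 AannMMll=4 AannMmLL=8 AannMmLl=16 AannMmll=8 AannmmLL=4 AannmmLl=8 Aannmmll=4 aaNnMMLL=2 aaNnMMLl=4 aaNnMMll=2 aaNnMmLL=4 aaNnMmLl=8 aaNnMmll=4 aaNnmmLL=2 aaNnmmLl=4 aaNnmmll=2 aannMMLL=2 aannMMLl=4 aannMMll=2 aannMmLL=4 aannMmLl=8 aannMmll=4 aannmmLL=2 aannmmLl=4 aannmmll=2
AANnMMll hits 2/256; gcd=2; 2÷2/256÷2 = 1/128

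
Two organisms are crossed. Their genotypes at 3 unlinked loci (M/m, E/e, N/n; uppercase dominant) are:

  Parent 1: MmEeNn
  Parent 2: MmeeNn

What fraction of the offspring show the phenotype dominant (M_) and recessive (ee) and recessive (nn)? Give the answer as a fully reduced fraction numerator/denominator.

P(M_ ee nn) = 3/32

MmEeNn gametes: MEN×1, MEn×1, MeN×1, Men×1, mEN×1, mEn×1, meN×1, men×1
MmeeNn gametes: MeN×2, Men×2, meN×2, men×2
MmEeNn×MmeeNn grid (8·8=64): MMEeNN=2 MMEeNn=4 MMEenn=2 MMeeNN=2 MMeeNn=4 MMeenn=2 MmEeNN=4 MmEeNn=8 MmEenn=4 MmeeNN=4 MmeeNn=8 Mmeenn=4 mmEeNN=2 mmEeNn=4 mmEenn=2 mmeeNN=2 mmeeNn=4 mmeenn=2
M_ ee nn hits 6/64; gcd=2; 6÷2/64÷2 = 3/32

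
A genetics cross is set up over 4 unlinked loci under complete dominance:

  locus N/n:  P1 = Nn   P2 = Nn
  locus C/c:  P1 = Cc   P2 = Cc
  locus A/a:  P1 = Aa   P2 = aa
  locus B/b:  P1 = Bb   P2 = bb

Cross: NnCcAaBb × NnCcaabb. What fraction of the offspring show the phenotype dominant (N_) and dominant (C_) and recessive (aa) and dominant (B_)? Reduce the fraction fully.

P(N_ C_ aa B_) = 9/64

NnCcAaBb gametes: NCAB×1, NCAb×1, NCaB×1, NCab×1, NcAB×1, NcAb×1, NcaB×1, Ncab×1, nCAB×1, nCAb×1, nCaB×1, nCab×1, ncAB×1, ncAb×1, ncaB×1, ncab×1
NnCcaabb gametes: NCab×4, Ncab×4, nCab×4, ncab×4
NnCcAaBb×NnCcaabb grid (16·16=256): NNCCAaBb=4 NNCCAabb=4 NNCCaaBb=4 NNCCaabb=4 NNCcAaBb=8 NNCcAabb=8 NNCcaaBb=8 NNCcaabb=8 NNccAaBb=4 NNccAabb=4 NNccaaBb=4 NNccaabb=4 NnCCAaBb=8 NnCCAabb=8 NnCCaaBb=8 NnCCaabb=8 NnCcAaBb=16 NnCcAabb=16 NnCcaaBb=16 NnCcaabb=16 NnccAaBb=8 NnccAabb=8 NnccaaBb=8 Nnccaabb=8 nnCCAaBb=4 nnCCAabb=4 nnCCaaBb=4 nnCCaabb=4 nnCcAaBb=8 nnCcAabb=8 nnCcaaBb=8 nnCcaabb=8 nnccAaBb=4 nnccAabb=4 nnccaaBb=4 nnccaabb=4
N_ C_ aa B_ hits 36/256; gcd=4; 36÷4/256÷4 = 9/64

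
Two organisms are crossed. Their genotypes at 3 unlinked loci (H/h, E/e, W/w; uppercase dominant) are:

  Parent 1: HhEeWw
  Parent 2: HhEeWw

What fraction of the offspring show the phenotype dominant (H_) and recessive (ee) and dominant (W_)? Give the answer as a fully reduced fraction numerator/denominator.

P(H_ ee W_) = 9/64

HhEeWw gametes: HEW×1, HEw×1, HeW×1, Hew×1, hEW×1, hEw×1, heW×1, hew×1
HhEeWw gametes: HEW×1, HEw×1, HeW×1, Hew×1, hEW×1, hEw×1, heW×1, hew×1
HhEeWw×HhEeWw grid (8·8=64): HHEEWW=1 HHEEWw=2 HHEEww=1 HHEeWW=2 HHEeWw=4 HHEeww=2 HHeeWW=1 HHeeWw=2 HHeeww=1 HhEEWW=2 HhEEWw=4 HhEEww=2 HhEeWW=4 HhEeWw=8 HhEeww=4 HheeWW=2 HheeWw=4 Hheeww=2 hhEEWW=1 hhEEWw=2 hhEEww=1 hhEeWW=2 hhEeWw=4 hhEeww=2 hheeWW=1 hheeWw=2 hheeww=1
H_ ee W_ hits 9/64; gcd=1; 9÷1/64÷1 = 9/64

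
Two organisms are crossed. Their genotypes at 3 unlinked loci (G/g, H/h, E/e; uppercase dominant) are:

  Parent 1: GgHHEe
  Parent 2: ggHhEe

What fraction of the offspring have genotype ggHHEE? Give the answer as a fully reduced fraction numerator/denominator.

P(ggHHEE) = 1/16

GgHHEe gametes: GHE×2, GHe×2, gHE×2, gHe×2
ggHhEe gametes: gHE×2, gHe×2, ghE×2, ghe×2
GgHHEe×ggHhEe grid (8·8=64): GgHHEE=4 GgHHEe=8 GgHHee=4 GgHhEE=4 GgHhEe=8 GgHhee=4 ggHHEE=4 ggHHEe=8 ggHHee=4 ggHhEE=4 ggHhEe=8 ggHhee=4
ggHHEE hits 4/64; gcd=4; 4÷4/64÷4 = 1/16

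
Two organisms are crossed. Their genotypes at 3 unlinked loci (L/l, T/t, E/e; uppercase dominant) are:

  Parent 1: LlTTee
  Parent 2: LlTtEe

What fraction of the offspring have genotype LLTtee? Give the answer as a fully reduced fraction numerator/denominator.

P(LLTtee) = 1/16

LlTTee gametes: LTe×4, lTe×4
LlTtEe gametes: LTE×1, LTe×1, LtE×1, Lte×1, lTE×1, lTe×1, ltE×1, lte×1
LlTTee×LlTtEe grid (8·8=64): LLTTEe=4 LLTTee=4 LLTtEe=4 LLTtee=4 LlTTEe=8 LlTTee=8 LlTtEe=8 LlTtee=8 llTTEe=4 llTTee=4 llTtEe=4 llTtee=4
LLTtee hits 4/64; gcd=4; 4÷4/64÷4 = 1/16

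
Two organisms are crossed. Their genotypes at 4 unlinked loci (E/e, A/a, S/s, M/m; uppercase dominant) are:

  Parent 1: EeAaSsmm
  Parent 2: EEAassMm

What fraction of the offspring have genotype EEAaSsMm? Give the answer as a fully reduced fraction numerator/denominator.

P(EEAaSsMm) = 1/16

EeAaSsmm gametes: EASm×2, EAsm×2, EaSm×2, Easm×2, eASm×2, eAsm×2, eaSm×2, easm×2
EEAassMm gametes: EAsM×4, EAsm×4, EasM×4, Easm×4
EeAaSsmm×EEAassMm grid (16·16=256): EEAASsMm=8 EEAASsmm=8 EEAAssMm=8 EEAAssmm=8 EEAaSsMm=16 EEAaSsmm=16 EEAassMm=16 EEAassmm=16 EEaaSsMm=8 EEaaSsmm=8 EEaassMm=8 EEaassmm=8 EeAASsMm=8 EeAASsmm=8 EeAAssMm=8 EeAAssmm=8 EeAaSsMm=16 EeAaSsmm=16 EeAassMm=16 EeAassmm=16 EeaaSsMm=8 EeaaSsmm=8 EeaassMm=8 Eeaassmm=8
EEAaSsMm hits 16/256; gcd=16; 16÷16/256÷16 = 1/16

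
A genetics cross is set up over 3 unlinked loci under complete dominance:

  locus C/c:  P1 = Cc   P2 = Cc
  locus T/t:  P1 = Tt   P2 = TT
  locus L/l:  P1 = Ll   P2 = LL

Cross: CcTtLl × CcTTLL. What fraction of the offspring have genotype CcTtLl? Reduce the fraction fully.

CcTtLl gametes: CTL×1, CTl×1, CtL×1, Ctl×1, cTL×1, cTl×1, ctL×1, ctl×1
CcTTLL gametes: CTL×4, cTL×4
CcTtLl×CcTTLL grid (8·8=64): CCTTLL=4 CCTTLl=4 CCTtLL=4 CCTtLl=4 CcTTLL=8 CcTTLl=8 CcTtLL=8 CcTtLl=8 ccTTLL=4 ccTTLl=4 ccTtLL=4 ccTtLl=4
CcTtLl hits 8/64; gcd=8; 8÷8/64÷8 = 1/8

P(CcTtLl) = 1/8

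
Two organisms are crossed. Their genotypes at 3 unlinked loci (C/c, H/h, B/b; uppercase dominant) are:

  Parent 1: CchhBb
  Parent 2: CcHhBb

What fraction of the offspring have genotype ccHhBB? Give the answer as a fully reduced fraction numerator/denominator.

P(ccHhBB) = 1/32

CchhBb gametes: ChB×2, Chb×2, chB×2, chb×2
CcHhBb gametes: CHB×1, CHb×1, ChB×1, Chb×1, cHB×1, cHb×1, chB×1, chb×1
CchhBb×CcHhBb grid (8·8=64): CCHhBB=2 CCHhBb=4 CCHhbb=2 CChhBB=2 CChhBb=4 CChhbb=2 CcHhBB=4 CcHhBb=8 CcHhbb=4 CchhBB=4 CchhBb=8 Cchhbb=4 ccHhBB=2 ccHhBb=4 ccHhbb=2 cchhBB=2 cchhBb=4 cchhbb=2
ccHhBB hits 2/64; gcd=2; 2÷2/64÷2 = 1/32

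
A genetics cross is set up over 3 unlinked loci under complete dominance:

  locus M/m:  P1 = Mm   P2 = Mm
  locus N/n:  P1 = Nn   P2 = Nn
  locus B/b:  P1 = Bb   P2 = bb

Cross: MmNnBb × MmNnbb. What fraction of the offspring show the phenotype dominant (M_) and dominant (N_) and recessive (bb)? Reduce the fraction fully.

MmNnBb gametes: MNB×1, MNb×1, MnB×1, Mnb×1, mNB×1, mNb×1, mnB×1, mnb×1
MmNnbb gametes: MNb×2, Mnb×2, mNb×2, mnb×2
MmNnBb×MmNnbb grid (8·8=64): MMNNBb=2 MMNNbb=2 MMNnBb=4 MMNnbb=4 MMnnBb=2 MMnnbb=2 MmNNBb=4 MmNNbb=4 MmNnBb=8 MmNnbb=8 MmnnBb=4 Mmnnbb=4 mmNNBb=2 mmNNbb=2 mmNnBb=4 mmNnbb=4 mmnnBb=2 mmnnbb=2
M_ N_ bb hits 18/64; gcd=2; 18÷2/64÷2 = 9/32

P(M_ N_ bb) = 9/32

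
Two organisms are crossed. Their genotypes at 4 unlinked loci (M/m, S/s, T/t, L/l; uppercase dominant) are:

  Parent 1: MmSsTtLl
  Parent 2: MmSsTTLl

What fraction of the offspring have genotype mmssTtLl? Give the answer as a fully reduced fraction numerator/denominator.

MmSsTtLl gametes: MSTL×1, MSTl×1, MStL×1, MStl×1, MsTL×1, MsTl×1, MstL×1, Mstl×1, mSTL×1, mSTl×1, mStL×1, mStl×1, msTL×1, msTl×1, mstL×1, mstl×1
MmSsTTLl gametes: MSTL×2, MSTl×2, MsTL×2, MsTl×2, mSTL×2, mSTl×2, msTL×2, msTl×2
MmSsTtLl×MmSsTTLl grid (16·16=256): MMSSTTLL=2 MMSSTTLl=4 MMSSTTll=2 MMSSTtLL=2 MMSSTtLl=4 MMSSTtll=2 MMSsTTLL=4 MMSsTTLl=8 MMSsTTll=4 MMSsTtLL=4 MMSsTtLl=8 MMSsTtll=4 MMssTTLL=2 MMssTTLl=4 MMssTTll=2 MMssTtLL=2 MMssTtLl=4 MMssTtll=2 MmSSTTLL=4 MmSSTTLl=8 MmSSTTll=4 MmSSTtLL=4 MmSSTtLl=8 MmSSTtll=4 MmSsTTLL=8 MmSsTTLl=16 MmSsTTll=8 MmSsTtLL=8 MmSsTtLl=16 MmSsTtll=8 MmssTTLL=4 MmssTTLl=8 MmssTTll=4 MmssTtLL=4 MmssTtLl=8 MmssTtll=4 mmSSTTLL=2 mmSSTTLl=4 mmSSTTll=2 mmSSTtLL=2 mmSSTtLl=4 mmSSTtll=2 mmSsTTLL=4 mmSsTTLl=8 mmSsTTll=4 mmSsTtLL=4 mmSsTtLl=8 mmSsTtll=4 mmssTTLL=2 mmssTTLl=4 mmssTTll=2 mmssTtLL=2 mmssTtLl=4 mmssTtll=2
mmssTtLl hits 4/256; gcd=4; 4÷4/256÷4 = 1/64

P(mmssTtLl) = 1/64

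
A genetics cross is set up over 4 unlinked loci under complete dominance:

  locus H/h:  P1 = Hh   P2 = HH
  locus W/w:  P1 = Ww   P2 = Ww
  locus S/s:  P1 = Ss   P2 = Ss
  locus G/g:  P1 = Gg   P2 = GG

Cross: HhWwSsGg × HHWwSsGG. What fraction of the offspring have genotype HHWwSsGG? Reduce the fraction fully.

P(HHWwSsGG) = 1/16

HhWwSsGg gametes: HWSG×1, HWSg×1, HWsG×1, HWsg×1, HwSG×1, HwSg×1, HwsG×1, Hwsg×1, hWSG×1, hWSg×1, hWsG×1, hWsg×1, hwSG×1, hwSg×1, hwsG×1, hwsg×1
HHWwSsGG gametes: HWSG×4, HWsG×4, HwSG×4, HwsG×4
HhWwSsGg×HHWwSsGG grid (16·16=256): HHWWSSGG=4 HHWWSSGg=4 HHWWSsGG=8 HHWWSsGg=8 HHWWssGG=4 HHWWssGg=4 HHWwSSGG=8 HHWwSSGg=8 HHWwSsGG=16 HHWwSsGg=16 HHWwssGG=8 HHWwssGg=8 HHwwSSGG=4 HHwwSSGg=4 HHwwSsGG=8 HHwwSsGg=8 HHwwssGG=4 HHwwssGg=4 HhWWSSGG=4 HhWWSSGg=4 HhWWSsGG=8 HhWWSsGg=8 HhWWssGG=4 HhWWssGg=4 HhWwSSGG=8 HhWwSSGg=8 HhWwSsGG=16 HhWwSsGg=16 HhWwssGG=8 HhWwssGg=8 HhwwSSGG=4 HhwwSSGg=4 HhwwSsGG=8 HhwwSsGg=8 HhwwssGG=4 HhwwssGg=4
HHWwSsGG hits 16/256; gcd=16; 16÷16/256÷16 = 1/16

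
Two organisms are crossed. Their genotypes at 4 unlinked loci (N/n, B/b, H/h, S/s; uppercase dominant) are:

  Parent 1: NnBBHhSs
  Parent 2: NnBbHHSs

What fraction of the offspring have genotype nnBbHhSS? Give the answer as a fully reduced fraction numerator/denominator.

P(nnBbHhSS) = 1/64

NnBBHhSs gametes: NBHS×2, NBHs×2, NBhS×2, NBhs×2, nBHS×2, nBHs×2, nBhS×2, nBhs×2
NnBbHHSs gametes: NBHS×2, NBHs×2, NbHS×2, NbHs×2, nBHS×2, nBHs×2, nbHS×2, nbHs×2
NnBBHhSs×NnBbHHSs grid (16·16=256): NNBBHHSS=4 NNBBHHSs=8 NNBBHHss=4 NNBBHhSS=4 NNBBHhSs=8 NNBBHhss=4 NNBbHHSS=4 NNBbHHSs=8 NNBbHHss=4 NNBbHhSS=4 NNBbHhSs=8 NNBbHhss=4 NnBBHHSS=8 NnBBHHSs=16 NnBBHHss=8 NnBBHhSS=8 NnBBHhSs=16 NnBBHhss=8 NnBbHHSS=8 NnBbHHSs=16 NnBbHHss=8 NnBbHhSS=8 NnBbHhSs=16 NnBbHhss=8 nnBBHHSS=4 nnBBHHSs=8 nnBBHHss=4 nnBBHhSS=4 nnBBHhSs=8 nnBBHhss=4 nnBbHHSS=4 nnBbHHSs=8 nnBbHHss=4 nnBbHhSS=4 nnBbHhSs=8 nnBbHhss=4
nnBbHhSS hits 4/256; gcd=4; 4÷4/256÷4 = 1/64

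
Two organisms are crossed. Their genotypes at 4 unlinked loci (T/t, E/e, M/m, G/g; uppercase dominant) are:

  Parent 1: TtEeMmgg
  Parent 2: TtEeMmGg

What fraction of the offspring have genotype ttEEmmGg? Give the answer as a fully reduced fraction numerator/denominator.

P(ttEEmmGg) = 1/128

TtEeMmgg gametes: TEMg×2, TEmg×2, TeMg×2, Temg×2, tEMg×2, tEmg×2, teMg×2, temg×2
TtEeMmGg gametes: TEMG×1, TEMg×1, TEmG×1, TEmg×1, TeMG×1, TeMg×1, TemG×1, Temg×1, tEMG×1, tEMg×1, tEmG×1, tEmg×1, teMG×1, teMg×1, temG×1, temg×1
TtEeMmgg×TtEeMmGg grid (16·16=256): TTEEMMGg=2 TTEEMMgg=2 TTEEMmGg=4 TTEEMmgg=4 TTEEmmGg=2 TTEEmmgg=2 TTEeMMGg=4 TTEeMMgg=4 TTEeMmGg=8 TTEeMmgg=8 TTEemmGg=4 TTEemmgg=4 TTeeMMGg=2 TTeeMMgg=2 TTeeMmGg=4 TTeeMmgg=4 TTeemmGg=2 TTeemmgg=2 TtEEMMGg=4 TtEEMMgg=4 TtEEMmGg=8 TtEEMmgg=8 TtEEmmGg=4 TtEEmmgg=4 TtEeMMGg=8 TtEeMMgg=8 TtEeMmGg=16 TtEeMmgg=16 TtEemmGg=8 TtEemmgg=8 TteeMMGg=4 TteeMMgg=4 TteeMmGg=8 TteeMmgg=8 TteemmGg=4 Tteemmgg=4 ttEEMMGg=2 ttEEMMgg=2 ttEEMmGg=4 ttEEMmgg=4 ttEEmmGg=2 ttEEmmgg=2 ttEeMMGg=4 ttEeMMgg=4 ttEeMmGg=8 ttEeMmgg=8 ttEemmGg=4 ttEemmgg=4 tteeMMGg=2 tteeMMgg=2 tteeMmGg=4 tteeMmgg=4 tteemmGg=2 tteemmgg=2
ttEEmmGg hits 2/256; gcd=2; 2÷2/256÷2 = 1/128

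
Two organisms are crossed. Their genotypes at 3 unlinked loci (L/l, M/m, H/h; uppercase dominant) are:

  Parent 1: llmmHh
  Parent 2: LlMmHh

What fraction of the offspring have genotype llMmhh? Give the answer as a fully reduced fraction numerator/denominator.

P(llMmhh) = 1/16

llmmHh gametes: lmH×4, lmh×4
LlMmHh gametes: LMH×1, LMh×1, LmH×1, Lmh×1, lMH×1, lMh×1, lmH×1, lmh×1
llmmHh×LlMmHh grid (8·8=64): LlMmHH=4 LlMmHh=8 LlMmhh=4 LlmmHH=4 LlmmHh=8 Llmmhh=4 llMmHH=4 llMmHh=8 llMmhh=4 llmmHH=4 llmmHh=8 llmmhh=4
llMmhh hits 4/64; gcd=4; 4÷4/64÷4 = 1/16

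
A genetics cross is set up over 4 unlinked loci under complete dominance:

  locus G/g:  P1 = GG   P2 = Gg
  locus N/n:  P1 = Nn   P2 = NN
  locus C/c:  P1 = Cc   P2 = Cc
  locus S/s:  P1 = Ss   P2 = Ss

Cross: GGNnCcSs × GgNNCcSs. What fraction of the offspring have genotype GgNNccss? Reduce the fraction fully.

P(GgNNccss) = 1/64

GGNnCcSs gametes: GNCS×2, GNCs×2, GNcS×2, GNcs×2, GnCS×2, GnCs×2, GncS×2, Gncs×2
GgNNCcSs gametes: GNCS×2, GNCs×2, GNcS×2, GNcs×2, gNCS×2, gNCs×2, gNcS×2, gNcs×2
GGNnCcSs×GgNNCcSs grid (16·16=256): GGNNCCSS=4 GGNNCCSs=8 GGNNCCss=4 GGNNCcSS=8 GGNNCcSs=16 GGNNCcss=8 GGNNccSS=4 GGNNccSs=8 GGNNccss=4 GGNnCCSS=4 GGNnCCSs=8 GGNnCCss=4 GGNnCcSS=8 GGNnCcSs=16 GGNnCcss=8 GGNnccSS=4 GGNnccSs=8 GGNnccss=4 GgNNCCSS=4 GgNNCCSs=8 GgNNCCss=4 GgNNCcSS=8 GgNNCcSs=16 GgNNCcss=8 GgNNccSS=4 GgNNccSs=8 GgNNccss=4 GgNnCCSS=4 GgNnCCSs=8 GgNnCCss=4 GgNnCcSS=8 GgNnCcSs=16 GgNnCcss=8 GgNnccSS=4 GgNnccSs=8 GgNnccss=4
GgNNccss hits 4/256; gcd=4; 4÷4/256÷4 = 1/64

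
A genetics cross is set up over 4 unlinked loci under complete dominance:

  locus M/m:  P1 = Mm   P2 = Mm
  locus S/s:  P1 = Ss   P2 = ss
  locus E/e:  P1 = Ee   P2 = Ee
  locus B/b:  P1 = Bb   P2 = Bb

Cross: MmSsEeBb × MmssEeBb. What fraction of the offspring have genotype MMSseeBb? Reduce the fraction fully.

MmSsEeBb gametes: MSEB×1, MSEb×1, MSeB×1, MSeb×1, MsEB×1, MsEb×1, MseB×1, Mseb×1, mSEB×1, mSEb×1, mSeB×1, mSeb×1, msEB×1, msEb×1, mseB×1, mseb×1
MmssEeBb gametes: MsEB×2, MsEb×2, MseB×2, Mseb×2, msEB×2, msEb×2, mseB×2, mseb×2
MmSsEeBb×MmssEeBb grid (16·16=256): MMSsEEBB=2 MMSsEEBb=4 MMSsEEbb=2 MMSsEeBB=4 MMSsEeBb=8 MMSsEebb=4 MMSseeBB=2 MMSseeBb=4 MMSseebb=2 MMssEEBB=2 MMssEEBb=4 MMssEEbb=2 MMssEeBB=4 MMssEeBb=8 MMssEebb=4 MMsseeBB=2 MMsseeBb=4 MMsseebb=2 MmSsEEBB=4 MmSsEEBb=8 MmSsEEbb=4 MmSsEeBB=8 MmSsEeBb=16 MmSsEebb=8 MmSseeBB=4 MmSseeBb=8 MmSseebb=4 MmssEEBB=4 MmssEEBb=8 MmssEEbb=4 MmssEeBB=8 MmssEeBb=16 MmssEebb=8 MmsseeBB=4 MmsseeBb=8 Mmsseebb=4 mmSsEEBB=2 mmSsEEBb=4 mmSsEEbb=2 mmSsEeBB=4 mmSsEeBb=8 mmSsEebb=4 mmSseeBB=2 mmSseeBb=4 mmSseebb=2 mmssEEBB=2 mmssEEBb=4 mmssEEbb=2 mmssEeBB=4 mmssEeBb=8 mmssEebb=4 mmsseeBB=2 mmsseeBb=4 mmsseebb=2
MMSseeBb hits 4/256; gcd=4; 4÷4/256÷4 = 1/64

P(MMSseeBb) = 1/64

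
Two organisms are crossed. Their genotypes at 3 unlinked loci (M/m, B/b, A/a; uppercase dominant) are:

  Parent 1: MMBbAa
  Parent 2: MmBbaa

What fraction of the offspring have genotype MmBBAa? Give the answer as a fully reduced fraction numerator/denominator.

P(MmBBAa) = 1/16

MMBbAa gametes: MBA×2, MBa×2, MbA×2, Mba×2
MmBbaa gametes: MBa×2, Mba×2, mBa×2, mba×2
MMBbAa×MmBbaa grid (8·8=64): MMBBAa=4 MMBBaa=4 MMBbAa=8 MMBbaa=8 MMbbAa=4 MMbbaa=4 MmBBAa=4 MmBBaa=4 MmBbAa=8 MmBbaa=8 MmbbAa=4 Mmbbaa=4
MmBBAa hits 4/64; gcd=4; 4÷4/64÷4 = 1/16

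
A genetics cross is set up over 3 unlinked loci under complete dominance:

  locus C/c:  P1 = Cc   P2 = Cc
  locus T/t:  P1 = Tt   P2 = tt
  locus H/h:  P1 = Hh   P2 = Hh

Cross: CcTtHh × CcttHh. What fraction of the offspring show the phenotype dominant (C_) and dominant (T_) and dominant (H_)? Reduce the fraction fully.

CcTtHh gametes: CTH×1, CTh×1, CtH×1, Cth×1, cTH×1, cTh×1, ctH×1, cth×1
CcttHh gametes: CtH×2, Cth×2, ctH×2, cth×2
CcTtHh×CcttHh grid (8·8=64): CCTtHH=2 CCTtHh=4 CCTthh=2 CCttHH=2 CCttHh=4 CCtthh=2 CcTtHH=4 CcTtHh=8 CcTthh=4 CcttHH=4 CcttHh=8 Cctthh=4 ccTtHH=2 ccTtHh=4 ccTthh=2 ccttHH=2 ccttHh=4 cctthh=2
C_ T_ H_ hits 18/64; gcd=2; 18÷2/64÷2 = 9/32

P(C_ T_ H_) = 9/32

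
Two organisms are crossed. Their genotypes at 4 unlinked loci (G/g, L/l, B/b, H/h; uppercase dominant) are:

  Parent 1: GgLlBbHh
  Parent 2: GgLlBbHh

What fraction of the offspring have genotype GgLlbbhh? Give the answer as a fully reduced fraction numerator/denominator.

GgLlBbHh gametes: GLBH×1, GLBh×1, GLbH×1, GLbh×1, GlBH×1, GlBh×1, GlbH×1, Glbh×1, gLBH×1, gLBh×1, gLbH×1, gLbh×1, glBH×1, glBh×1, glbH×1, glbh×1
GgLlBbHh gametes: GLBH×1, GLBh×1, GLbH×1, GLbh×1, GlBH×1, GlBh×1, GlbH×1, Glbh×1, gLBH×1, gLBh×1, gLbH×1, gLbh×1, glBH×1, glBh×1, glbH×1, glbh×1
GgLlBbHh×GgLlBbHh grid (16·16=256): GGLLBBHH=1 GGLLBBHh=2 GGLLBBhh=1 GGLLBbHH=2 GGLLBbHh=4 GGLLBbhh=2 GGLLbbHH=1 GGLLbbHh=2 GGLLbbhh=1 GGLlBBHH=2 GGLlBBHh=4 GGLlBBhh=2 GGLlBbHH=4 GGLlBbHh=8 GGLlBbhh=4 GGLlbbHH=2 GGLlbbHh=4 GGLlbbhh=2 GGllBBHH=1 GGllBBHh=2 GGllBBhh=1 GGllBbHH=2 GGllBbHh=4 GGllBbhh=2 GGllbbHH=1 GGllbbHh=2 GGllbbhh=1 GgLLBBHH=2 GgLLBBHh=4 GgLLBBhh=2 GgLLBbHH=4 GgLLBbHh=8 GgLLBbhh=4 GgLLbbHH=2 GgLLbbHh=4 GgLLbbhh=2 GgLlBBHH=4 GgLlBBHh=8 GgLlBBhh=4 GgLlBbHH=8 GgLlBbHh=16 GgLlBbhh=8 GgLlbbHH=4 GgLlbbHh=8 GgLlbbhh=4 GgllBBHH=2 GgllBBHh=4 GgllBBhh=2 GgllBbHH=4 GgllBbHh=8 GgllBbhh=4 GgllbbHH=2 GgllbbHh=4 Ggllbbhh=2 ggLLBBHH=1 ggLLBBHh=2 ggLLBBhh=1 ggLLBbHH=2 ggLLBbHh=4 ggLLBbhh=2 ggLLbbHH=1 ggLLbbHh=2 ggLLbbhh=1 ggLlBBHH=2 ggLlBBHh=4 ggLlBBhh=2 ggLlBbHH=4 ggLlBbHh=8 ggLlBbhh=4 ggLlbbHH=2 ggLlbbHh=4 ggLlbbhh=2 ggllBBHH=1 ggllBBHh=2 ggllBBhh=1 ggllBbHH=2 ggllBbHh=4 ggllBbhh=2 ggllbbHH=1 ggllbbHh=2 ggllbbhh=1
GgLlbbhh hits 4/256; gcd=4; 4÷4/256÷4 = 1/64

P(GgLlbbhh) = 1/64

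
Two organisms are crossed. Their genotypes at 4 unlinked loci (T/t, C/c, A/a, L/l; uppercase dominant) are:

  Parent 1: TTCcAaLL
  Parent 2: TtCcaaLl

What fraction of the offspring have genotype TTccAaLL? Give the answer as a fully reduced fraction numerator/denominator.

P(TTccAaLL) = 1/32

TTCcAaLL gametes: TCAL×4, TCaL×4, TcAL×4, TcaL×4
TtCcaaLl gametes: TCaL×2, TCal×2, TcaL×2, Tcal×2, tCaL×2, tCal×2, tcaL×2, tcal×2
TTCcAaLL×TtCcaaLl grid (16·16=256): TTCCAaLL=8 TTCCAaLl=8 TTCCaaLL=8 TTCCaaLl=8 TTCcAaLL=16 TTCcAaLl=16 TTCcaaLL=16 TTCcaaLl=16 TTccAaLL=8 TTccAaLl=8 TTccaaLL=8 TTccaaLl=8 TtCCAaLL=8 TtCCAaLl=8 TtCCaaLL=8 TtCCaaLl=8 TtCcAaLL=16 TtCcAaLl=16 TtCcaaLL=16 TtCcaaLl=16 TtccAaLL=8 TtccAaLl=8 TtccaaLL=8 TtccaaLl=8
TTccAaLL hits 8/256; gcd=8; 8÷8/256÷8 = 1/32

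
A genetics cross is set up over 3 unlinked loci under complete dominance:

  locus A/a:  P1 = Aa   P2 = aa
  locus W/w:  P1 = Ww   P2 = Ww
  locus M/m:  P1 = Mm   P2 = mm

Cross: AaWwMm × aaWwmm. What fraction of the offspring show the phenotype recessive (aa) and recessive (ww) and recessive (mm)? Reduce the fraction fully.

P(aa ww mm) = 1/16

AaWwMm gametes: AWM×1, AWm×1, AwM×1, Awm×1, aWM×1, aWm×1, awM×1, awm×1
aaWwmm gametes: aWm×4, awm×4
AaWwMm×aaWwmm grid (8·8=64): AaWWMm=4 AaWWmm=4 AaWwMm=8 AaWwmm=8 AawwMm=4 Aawwmm=4 aaWWMm=4 aaWWmm=4 aaWwMm=8 aaWwmm=8 aawwMm=4 aawwmm=4
aa ww mm hits 4/64; gcd=4; 4÷4/64÷4 = 1/16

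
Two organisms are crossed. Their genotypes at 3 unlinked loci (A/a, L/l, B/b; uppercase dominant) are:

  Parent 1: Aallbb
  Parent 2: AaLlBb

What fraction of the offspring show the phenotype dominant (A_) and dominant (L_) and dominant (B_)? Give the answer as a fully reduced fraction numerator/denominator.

P(A_ L_ B_) = 3/16

Aallbb gametes: Alb×4, alb×4
AaLlBb gametes: ALB×1, ALb×1, AlB×1, Alb×1, aLB×1, aLb×1, alB×1, alb×1
Aallbb×AaLlBb grid (8·8=64): AALlBb=4 AALlbb=4 AAllBb=4 AAllbb=4 AaLlBb=8 AaLlbb=8 AallBb=8 Aallbb=8 aaLlBb=4 aaLlbb=4 aallBb=4 aallbb=4
A_ L_ B_ hits 12/64; gcd=4; 12÷4/64÷4 = 3/16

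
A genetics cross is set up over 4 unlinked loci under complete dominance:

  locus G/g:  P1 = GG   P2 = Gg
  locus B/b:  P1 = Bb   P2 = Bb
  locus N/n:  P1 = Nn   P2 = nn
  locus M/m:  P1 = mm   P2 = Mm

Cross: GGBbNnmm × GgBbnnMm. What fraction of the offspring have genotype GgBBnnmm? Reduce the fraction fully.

GGBbNnmm gametes: GBNm×4, GBnm×4, GbNm×4, Gbnm×4
GgBbnnMm gametes: GBnM×2, GBnm×2, GbnM×2, Gbnm×2, gBnM×2, gBnm×2, gbnM×2, gbnm×2
GGBbNnmm×GgBbnnMm grid (16·16=256): GGBBNnMm=8 GGBBNnmm=8 GGBBnnMm=8 GGBBnnmm=8 GGBbNnMm=16 GGBbNnmm=16 GGBbnnMm=16 GGBbnnmm=16 GGbbNnMm=8 GGbbNnmm=8 GGbbnnMm=8 GGbbnnmm=8 GgBBNnMm=8 GgBBNnmm=8 GgBBnnMm=8 GgBBnnmm=8 GgBbNnMm=16 GgBbNnmm=16 GgBbnnMm=16 GgBbnnmm=16 GgbbNnMm=8 GgbbNnmm=8 GgbbnnMm=8 Ggbbnnmm=8
GgBBnnmm hits 8/256; gcd=8; 8÷8/256÷8 = 1/32

P(GgBBnnmm) = 1/32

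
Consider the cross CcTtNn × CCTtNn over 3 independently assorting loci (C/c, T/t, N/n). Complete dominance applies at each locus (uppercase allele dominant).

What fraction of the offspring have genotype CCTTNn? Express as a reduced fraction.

P(CCTTNn) = 1/16

CcTtNn gametes: CTN×1, CTn×1, CtN×1, Ctn×1, cTN×1, cTn×1, ctN×1, ctn×1
CCTtNn gametes: CTN×2, CTn×2, CtN×2, Ctn×2
CcTtNn×CCTtNn grid (8·8=64): CCTTNN=2 CCTTNn=4 CCTTnn=2 CCTtNN=4 CCTtNn=8 CCTtnn=4 CCttNN=2 CCttNn=4 CCttnn=2 CcTTNN=2 CcTTNn=4 CcTTnn=2 CcTtNN=4 CcTtNn=8 CcTtnn=4 CcttNN=2 CcttNn=4 Ccttnn=2
CCTTNn hits 4/64; gcd=4; 4÷4/64÷4 = 1/16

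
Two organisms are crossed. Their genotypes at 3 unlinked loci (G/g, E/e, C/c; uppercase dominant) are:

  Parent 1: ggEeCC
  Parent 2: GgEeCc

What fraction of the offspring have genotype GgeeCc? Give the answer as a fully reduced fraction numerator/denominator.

P(GgeeCc) = 1/16

ggEeCC gametes: gEC×4, geC×4
GgEeCc gametes: GEC×1, GEc×1, GeC×1, Gec×1, gEC×1, gEc×1, geC×1, gec×1
ggEeCC×GgEeCc grid (8·8=64): GgEECC=4 GgEECc=4 GgEeCC=8 GgEeCc=8 GgeeCC=4 GgeeCc=4 ggEECC=4 ggEECc=4 ggEeCC=8 ggEeCc=8 ggeeCC=4 ggeeCc=4
GgeeCc hits 4/64; gcd=4; 4÷4/64÷4 = 1/16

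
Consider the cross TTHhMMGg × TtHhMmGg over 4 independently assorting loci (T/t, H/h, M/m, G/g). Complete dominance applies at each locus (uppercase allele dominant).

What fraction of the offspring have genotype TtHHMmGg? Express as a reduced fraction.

TTHhMMGg gametes: THMG×4, THMg×4, ThMG×4, ThMg×4
TtHhMmGg gametes: THMG×1, THMg×1, THmG×1, THmg×1, ThMG×1, ThMg×1, ThmG×1, Thmg×1, tHMG×1, tHMg×1, tHmG×1, tHmg×1, thMG×1, thMg×1, thmG×1, thmg×1
TTHhMMGg×TtHhMmGg grid (16·16=256): TTHHMMGG=4 TTHHMMGg=8 TTHHMMgg=4 TTHHMmGG=4 TTHHMmGg=8 TTHHMmgg=4 TTHhMMGG=8 TTHhMMGg=16 TTHhMMgg=8 TTHhMmGG=8 TTHhMmGg=16 TTHhMmgg=8 TThhMMGG=4 TThhMMGg=8 TThhMMgg=4 TThhMmGG=4 TThhMmGg=8 TThhMmgg=4 TtHHMMGG=4 TtHHMMGg=8 TtHHMMgg=4 TtHHMmGG=4 TtHHMmGg=8 TtHHMmgg=4 TtHhMMGG=8 TtHhMMGg=16 TtHhMMgg=8 TtHhMmGG=8 TtHhMmGg=16 TtHhMmgg=8 TthhMMGG=4 TthhMMGg=8 TthhMMgg=4 TthhMmGG=4 TthhMmGg=8 TthhMmgg=4
TtHHMmGg hits 8/256; gcd=8; 8÷8/256÷8 = 1/32

P(TtHHMmGg) = 1/32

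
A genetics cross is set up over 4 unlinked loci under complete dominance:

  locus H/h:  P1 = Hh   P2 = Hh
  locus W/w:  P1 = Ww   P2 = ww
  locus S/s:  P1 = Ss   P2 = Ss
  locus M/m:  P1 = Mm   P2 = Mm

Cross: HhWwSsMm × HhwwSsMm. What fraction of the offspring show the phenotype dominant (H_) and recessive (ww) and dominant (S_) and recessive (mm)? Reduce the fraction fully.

P(H_ ww S_ mm) = 9/128

HhWwSsMm gametes: HWSM×1, HWSm×1, HWsM×1, HWsm×1, HwSM×1, HwSm×1, HwsM×1, Hwsm×1, hWSM×1, hWSm×1, hWsM×1, hWsm×1, hwSM×1, hwSm×1, hwsM×1, hwsm×1
HhwwSsMm gametes: HwSM×2, HwSm×2, HwsM×2, Hwsm×2, hwSM×2, hwSm×2, hwsM×2, hwsm×2
HhWwSsMm×HhwwSsMm grid (16·16=256): HHWwSSMM=2 HHWwSSMm=4 HHWwSSmm=2 HHWwSsMM=4 HHWwSsMm=8 HHWwSsmm=4 HHWwssMM=2 HHWwssMm=4 HHWwssmm=2 HHwwSSMM=2 HHwwSSMm=4 HHwwSSmm=2 HHwwSsMM=4 HHwwSsMm=8 HHwwSsmm=4 HHwwssMM=2 HHwwssMm=4 HHwwssmm=2 HhWwSSMM=4 HhWwSSMm=8 HhWwSSmm=4 HhWwSsMM=8 HhWwSsMm=16 HhWwSsmm=8 HhWwssMM=4 HhWwssMm=8 HhWwssmm=4 HhwwSSMM=4 HhwwSSMm=8 HhwwSSmm=4 HhwwSsMM=8 HhwwSsMm=16 HhwwSsmm=8 HhwwssMM=4 HhwwssMm=8 Hhwwssmm=4 hhWwSSMM=2 hhWwSSMm=4 hhWwSSmm=2 hhWwSsMM=4 hhWwSsMm=8 hhWwSsmm=4 hhWwssMM=2 hhWwssMm=4 hhWwssmm=2 hhwwSSMM=2 hhwwSSMm=4 hhwwSSmm=2 hhwwSsMM=4 hhwwSsMm=8 hhwwSsmm=4 hhwwssMM=2 hhwwssMm=4 hhwwssmm=2
H_ ww S_ mm hits 18/256; gcd=2; 18÷2/256÷2 = 9/128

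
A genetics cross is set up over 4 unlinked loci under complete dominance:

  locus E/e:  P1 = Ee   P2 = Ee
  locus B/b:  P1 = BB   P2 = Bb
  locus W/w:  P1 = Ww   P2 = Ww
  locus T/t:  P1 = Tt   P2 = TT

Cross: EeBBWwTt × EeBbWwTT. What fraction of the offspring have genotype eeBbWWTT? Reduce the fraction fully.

EeBBWwTt gametes: EBWT×2, EBWt×2, EBwT×2, EBwt×2, eBWT×2, eBWt×2, eBwT×2, eBwt×2
EeBbWwTT gametes: EBWT×2, EBwT×2, EbWT×2, EbwT×2, eBWT×2, eBwT×2, ebWT×2, ebwT×2
EeBBWwTt×EeBbWwTT grid (16·16=256): EEBBWWTT=4 EEBBWWTt=4 EEBBWwTT=8 EEBBWwTt=8 EEBBwwTT=4 EEBBwwTt=4 EEBbWWTT=4 EEBbWWTt=4 EEBbWwTT=8 EEBbWwTt=8 EEBbwwTT=4 EEBbwwTt=4 EeBBWWTT=8 EeBBWWTt=8 EeBBWwTT=16 EeBBWwTt=16 EeBBwwTT=8 EeBBwwTt=8 EeBbWWTT=8 EeBbWWTt=8 EeBbWwTT=16 EeBbWwTt=16 EeBbwwTT=8 EeBbwwTt=8 eeBBWWTT=4 eeBBWWTt=4 eeBBWwTT=8 eeBBWwTt=8 eeBBwwTT=4 eeBBwwTt=4 eeBbWWTT=4 eeBbWWTt=4 eeBbWwTT=8 eeBbWwTt=8 eeBbwwTT=4 eeBbwwTt=4
eeBbWWTT hits 4/256; gcd=4; 4÷4/256÷4 = 1/64

P(eeBbWWTT) = 1/64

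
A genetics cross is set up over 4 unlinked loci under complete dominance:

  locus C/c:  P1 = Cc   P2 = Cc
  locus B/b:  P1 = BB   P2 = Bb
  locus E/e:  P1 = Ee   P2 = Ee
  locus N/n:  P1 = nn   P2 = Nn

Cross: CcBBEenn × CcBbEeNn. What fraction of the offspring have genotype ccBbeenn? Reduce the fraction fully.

CcBBEenn gametes: CBEn×4, CBen×4, cBEn×4, cBen×4
CcBbEeNn gametes: CBEN×1, CBEn×1, CBeN×1, CBen×1, CbEN×1, CbEn×1, CbeN×1, Cben×1, cBEN×1, cBEn×1, cBeN×1, cBen×1, cbEN×1, cbEn×1, cbeN×1, cben×1
CcBBEenn×CcBbEeNn grid (16·16=256): CCBBEENn=4 CCBBEEnn=4 CCBBEeNn=8 CCBBEenn=8 CCBBeeNn=4 CCBBeenn=4 CCBbEENn=4 CCBbEEnn=4 CCBbEeNn=8 CCBbEenn=8 CCBbeeNn=4 CCBbeenn=4 CcBBEENn=8 CcBBEEnn=8 CcBBEeNn=16 CcBBEenn=16 CcBBeeNn=8 CcBBeenn=8 CcBbEENn=8 CcBbEEnn=8 CcBbEeNn=16 CcBbEenn=16 CcBbeeNn=8 CcBbeenn=8 ccBBEENn=4 ccBBEEnn=4 ccBBEeNn=8 ccBBEenn=8 ccBBeeNn=4 ccBBeenn=4 ccBbEENn=4 ccBbEEnn=4 ccBbEeNn=8 ccBbEenn=8 ccBbeeNn=4 ccBbeenn=4
ccBbeenn hits 4/256; gcd=4; 4÷4/256÷4 = 1/64

P(ccBbeenn) = 1/64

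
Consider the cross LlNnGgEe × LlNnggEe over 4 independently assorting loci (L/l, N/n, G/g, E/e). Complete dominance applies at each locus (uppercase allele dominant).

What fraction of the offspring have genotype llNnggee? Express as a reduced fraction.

P(llNnggee) = 1/64

LlNnGgEe gametes: LNGE×1, LNGe×1, LNgE×1, LNge×1, LnGE×1, LnGe×1, LngE×1, Lnge×1, lNGE×1, lNGe×1, lNgE×1, lNge×1, lnGE×1, lnGe×1, lngE×1, lnge×1
LlNnggEe gametes: LNgE×2, LNge×2, LngE×2, Lnge×2, lNgE×2, lNge×2, lngE×2, lnge×2
LlNnGgEe×LlNnggEe grid (16·16=256): LLNNGgEE=2 LLNNGgEe=4 LLNNGgee=2 LLNNggEE=2 LLNNggEe=4 LLNNggee=2 LLNnGgEE=4 LLNnGgEe=8 LLNnGgee=4 LLNnggEE=4 LLNnggEe=8 LLNnggee=4 LLnnGgEE=2 LLnnGgEe=4 LLnnGgee=2 LLnnggEE=2 LLnnggEe=4 LLnnggee=2 LlNNGgEE=4 LlNNGgEe=8 LlNNGgee=4 LlNNggEE=4 LlNNggEe=8 LlNNggee=4 LlNnGgEE=8 LlNnGgEe=16 LlNnGgee=8 LlNnggEE=8 LlNnggEe=16 LlNnggee=8 LlnnGgEE=4 LlnnGgEe=8 LlnnGgee=4 LlnnggEE=4 LlnnggEe=8 Llnnggee=4 llNNGgEE=2 llNNGgEe=4 llNNGgee=2 llNNggEE=2 llNNggEe=4 llNNggee=2 llNnGgEE=4 llNnGgEe=8 llNnGgee=4 llNnggEE=4 llNnggEe=8 llNnggee=4 llnnGgEE=2 llnnGgEe=4 llnnGgee=2 llnnggEE=2 llnnggEe=4 llnnggee=2
llNnggee hits 4/256; gcd=4; 4÷4/256÷4 = 1/64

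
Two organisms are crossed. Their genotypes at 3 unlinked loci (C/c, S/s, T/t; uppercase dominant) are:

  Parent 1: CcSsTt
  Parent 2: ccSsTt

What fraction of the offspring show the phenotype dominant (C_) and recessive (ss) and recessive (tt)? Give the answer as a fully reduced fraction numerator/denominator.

CcSsTt gametes: CST×1, CSt×1, CsT×1, Cst×1, cST×1, cSt×1, csT×1, cst×1
ccSsTt gametes: cST×2, cSt×2, csT×2, cst×2
CcSsTt×ccSsTt grid (8·8=64): CcSSTT=2 CcSSTt=4 CcSStt=2 CcSsTT=4 CcSsTt=8 CcSstt=4 CcssTT=2 CcssTt=4 Ccsstt=2 ccSSTT=2 ccSSTt=4 ccSStt=2 ccSsTT=4 ccSsTt=8 ccSstt=4 ccssTT=2 ccssTt=4 ccsstt=2
C_ ss tt hits 2/64; gcd=2; 2÷2/64÷2 = 1/32

P(C_ ss tt) = 1/32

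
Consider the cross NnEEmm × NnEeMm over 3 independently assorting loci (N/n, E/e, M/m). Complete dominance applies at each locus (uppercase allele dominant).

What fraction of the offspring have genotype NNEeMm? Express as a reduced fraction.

NnEEmm gametes: NEm×4, nEm×4
NnEeMm gametes: NEM×1, NEm×1, NeM×1, Nem×1, nEM×1, nEm×1, neM×1, nem×1
NnEEmm×NnEeMm grid (8·8=64): NNEEMm=4 NNEEmm=4 NNEeMm=4 NNEemm=4 NnEEMm=8 NnEEmm=8 NnEeMm=8 NnEemm=8 nnEEMm=4 nnEEmm=4 nnEeMm=4 nnEemm=4
NNEeMm hits 4/64; gcd=4; 4÷4/64÷4 = 1/16

P(NNEeMm) = 1/16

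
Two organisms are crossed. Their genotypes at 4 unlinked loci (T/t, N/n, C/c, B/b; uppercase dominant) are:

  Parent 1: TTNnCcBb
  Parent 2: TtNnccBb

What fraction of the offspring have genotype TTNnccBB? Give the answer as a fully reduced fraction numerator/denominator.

TTNnCcBb gametes: TNCB×2, TNCb×2, TNcB×2, TNcb×2, TnCB×2, TnCb×2, TncB×2, Tncb×2
TtNnccBb gametes: TNcB×2, TNcb×2, TncB×2, Tncb×2, tNcB×2, tNcb×2, tncB×2, tncb×2
TTNnCcBb×TtNnccBb grid (16·16=256): TTNNCcBB=4 TTNNCcBb=8 TTNNCcbb=4 TTNNccBB=4 TTNNccBb=8 TTNNccbb=4 TTNnCcBB=8 TTNnCcBb=16 TTNnCcbb=8 TTNnccBB=8 TTNnccBb=16 TTNnccbb=8 TTnnCcBB=4 TTnnCcBb=8 TTnnCcbb=4 TTnnccBB=4 TTnnccBb=8 TTnnccbb=4 TtNNCcBB=4 TtNNCcBb=8 TtNNCcbb=4 TtNNccBB=4 TtNNccBb=8 TtNNccbb=4 TtNnCcBB=8 TtNnCcBb=16 TtNnCcbb=8 TtNnccBB=8 TtNnccBb=16 TtNnccbb=8 TtnnCcBB=4 TtnnCcBb=8 TtnnCcbb=4 TtnnccBB=4 TtnnccBb=8 Ttnnccbb=4
TTNnccBB hits 8/256; gcd=8; 8÷8/256÷8 = 1/32

P(TTNnccBB) = 1/32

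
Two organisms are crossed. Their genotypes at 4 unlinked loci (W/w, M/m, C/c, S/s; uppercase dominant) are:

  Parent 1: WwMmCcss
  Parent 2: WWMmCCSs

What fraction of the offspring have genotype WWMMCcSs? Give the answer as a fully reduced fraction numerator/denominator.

WwMmCcss gametes: WMCs×2, WMcs×2, WmCs×2, Wmcs×2, wMCs×2, wMcs×2, wmCs×2, wmcs×2
WWMmCCSs gametes: WMCS×4, WMCs×4, WmCS×4, WmCs×4
WwMmCcss×WWMmCCSs grid (16·16=256): WWMMCCSs=8 WWMMCCss=8 WWMMCcSs=8 WWMMCcss=8 WWMmCCSs=16 WWMmCCss=16 WWMmCcSs=16 WWMmCcss=16 WWmmCCSs=8 WWmmCCss=8 WWmmCcSs=8 WWmmCcss=8 WwMMCCSs=8 WwMMCCss=8 WwMMCcSs=8 WwMMCcss=8 WwMmCCSs=16 WwMmCCss=16 WwMmCcSs=16 WwMmCcss=16 WwmmCCSs=8 WwmmCCss=8 WwmmCcSs=8 WwmmCcss=8
WWMMCcSs hits 8/256; gcd=8; 8÷8/256÷8 = 1/32

P(WWMMCcSs) = 1/32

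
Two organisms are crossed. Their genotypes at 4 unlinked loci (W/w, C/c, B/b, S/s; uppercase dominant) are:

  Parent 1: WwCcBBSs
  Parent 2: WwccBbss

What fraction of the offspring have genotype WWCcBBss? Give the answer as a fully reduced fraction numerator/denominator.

P(WWCcBBss) = 1/32

WwCcBBSs gametes: WCBS×2, WCBs×2, WcBS×2, WcBs×2, wCBS×2, wCBs×2, wcBS×2, wcBs×2
WwccBbss gametes: WcBs×4, Wcbs×4, wcBs×4, wcbs×4
WwCcBBSs×WwccBbss grid (16·16=256): WWCcBBSs=8 WWCcBBss=8 WWCcBbSs=8 WWCcBbss=8 WWccBBSs=8 WWccBBss=8 WWccBbSs=8 WWccBbss=8 WwCcBBSs=16 WwCcBBss=16 WwCcBbSs=16 WwCcBbss=16 WwccBBSs=16 WwccBBss=16 WwccBbSs=16 WwccBbss=16 wwCcBBSs=8 wwCcBBss=8 wwCcBbSs=8 wwCcBbss=8 wwccBBSs=8 wwccBBss=8 wwccBbSs=8 wwccBbss=8
WWCcBBss hits 8/256; gcd=8; 8÷8/256÷8 = 1/32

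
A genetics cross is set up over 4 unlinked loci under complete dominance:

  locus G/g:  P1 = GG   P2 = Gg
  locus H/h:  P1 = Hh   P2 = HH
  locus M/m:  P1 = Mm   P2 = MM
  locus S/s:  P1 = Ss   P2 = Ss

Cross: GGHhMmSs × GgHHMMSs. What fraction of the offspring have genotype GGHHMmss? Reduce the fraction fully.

GGHhMmSs gametes: GHMS×2, GHMs×2, GHmS×2, GHms×2, GhMS×2, GhMs×2, GhmS×2, Ghms×2
GgHHMMSs gametes: GHMS×4, GHMs×4, gHMS×4, gHMs×4
GGHhMmSs×GgHHMMSs grid (16·16=256): GGHHMMSS=8 GGHHMMSs=16 GGHHMMss=8 GGHHMmSS=8 GGHHMmSs=16 GGHHMmss=8 GGHhMMSS=8 GGHhMMSs=16 GGHhMMss=8 GGHhMmSS=8 GGHhMmSs=16 GGHhMmss=8 GgHHMMSS=8 GgHHMMSs=16 GgHHMMss=8 GgHHMmSS=8 GgHHMmSs=16 GgHHMmss=8 GgHhMMSS=8 GgHhMMSs=16 GgHhMMss=8 GgHhMmSS=8 GgHhMmSs=16 GgHhMmss=8
GGHHMmss hits 8/256; gcd=8; 8÷8/256÷8 = 1/32

P(GGHHMmss) = 1/32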